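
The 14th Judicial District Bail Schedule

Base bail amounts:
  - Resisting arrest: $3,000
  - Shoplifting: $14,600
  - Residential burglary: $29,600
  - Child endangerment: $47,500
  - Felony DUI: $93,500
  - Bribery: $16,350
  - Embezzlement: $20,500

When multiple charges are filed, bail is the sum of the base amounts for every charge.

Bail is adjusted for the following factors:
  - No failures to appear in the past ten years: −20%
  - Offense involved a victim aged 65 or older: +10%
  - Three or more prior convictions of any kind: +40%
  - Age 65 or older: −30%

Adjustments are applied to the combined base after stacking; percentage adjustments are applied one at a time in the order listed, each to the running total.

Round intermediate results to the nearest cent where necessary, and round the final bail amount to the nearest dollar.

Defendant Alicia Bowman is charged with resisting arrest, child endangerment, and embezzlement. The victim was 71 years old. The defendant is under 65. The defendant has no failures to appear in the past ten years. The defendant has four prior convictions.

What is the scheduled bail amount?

Base amounts from the schedule: resisting arrest $3,000; child endangerment $47,500; embezzlement $20,500.
Stacking rule: sum of all bases. $3,000 + $47,500 + $20,500 = $71,000.
No failures to appear in the past ten years (−20%): $71,000 × 0.8 = $56,800.
Offense involved a victim aged 65 or older (+10%): $56,800 × 1.1 = $62,480.
Three or more prior convictions of any kind (+40%): $62,480 × 1.4 = $87,472.

$87,472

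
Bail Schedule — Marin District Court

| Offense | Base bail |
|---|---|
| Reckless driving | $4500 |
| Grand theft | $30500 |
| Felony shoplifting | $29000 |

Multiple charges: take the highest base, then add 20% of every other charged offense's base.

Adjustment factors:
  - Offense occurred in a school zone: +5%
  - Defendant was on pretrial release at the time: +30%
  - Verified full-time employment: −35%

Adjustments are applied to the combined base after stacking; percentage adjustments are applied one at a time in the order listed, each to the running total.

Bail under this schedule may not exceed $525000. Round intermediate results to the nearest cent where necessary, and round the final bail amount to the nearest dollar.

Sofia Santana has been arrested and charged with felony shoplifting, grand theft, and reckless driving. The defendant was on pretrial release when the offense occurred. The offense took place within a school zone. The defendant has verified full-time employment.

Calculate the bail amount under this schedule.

$33006

Base amounts from the schedule: felony shoplifting $29000; grand theft $30500; reckless driving $4500.
Stacking rule: highest base plus 20% of each additional charge. Highest is grand theft at $30500. Additional: $29000 × 20% = $5800; $4500 × 20% = $900. Combined base = $30500 + $6700 = $37200.
Offense occurred in a school zone (+5%): $37200 × 1.05 = $39060.
Defendant was on pretrial release at the time (+30%): $39060 × 1.3 = $50778.
Verified full-time employment (−35%): $50778 × 0.65 = $33005.70.
$33005.70 is within the $525000 maximum.
Rounded to the nearest dollar: $33006.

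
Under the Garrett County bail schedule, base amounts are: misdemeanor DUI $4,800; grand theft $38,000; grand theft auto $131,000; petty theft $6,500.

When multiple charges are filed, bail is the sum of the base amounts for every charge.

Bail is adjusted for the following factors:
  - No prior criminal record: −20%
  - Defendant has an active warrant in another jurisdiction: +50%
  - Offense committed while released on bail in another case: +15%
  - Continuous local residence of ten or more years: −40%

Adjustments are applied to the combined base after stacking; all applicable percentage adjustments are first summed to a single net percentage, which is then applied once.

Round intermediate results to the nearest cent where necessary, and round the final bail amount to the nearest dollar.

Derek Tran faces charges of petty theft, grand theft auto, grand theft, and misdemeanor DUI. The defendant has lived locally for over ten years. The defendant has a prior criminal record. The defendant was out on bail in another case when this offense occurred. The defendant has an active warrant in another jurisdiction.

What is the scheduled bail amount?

Base amounts from the schedule: petty theft $6,500; grand theft auto $131,000; grand theft $38,000; misdemeanor DUI $4,800.
Stacking rule: sum of all bases. $6,500 + $131,000 + $38,000 + $4,800 = $180,300.
Net percentage adjustment: +50% +15% −40% = +25%. $180,300 × 1.25 = $225,375.

$225,375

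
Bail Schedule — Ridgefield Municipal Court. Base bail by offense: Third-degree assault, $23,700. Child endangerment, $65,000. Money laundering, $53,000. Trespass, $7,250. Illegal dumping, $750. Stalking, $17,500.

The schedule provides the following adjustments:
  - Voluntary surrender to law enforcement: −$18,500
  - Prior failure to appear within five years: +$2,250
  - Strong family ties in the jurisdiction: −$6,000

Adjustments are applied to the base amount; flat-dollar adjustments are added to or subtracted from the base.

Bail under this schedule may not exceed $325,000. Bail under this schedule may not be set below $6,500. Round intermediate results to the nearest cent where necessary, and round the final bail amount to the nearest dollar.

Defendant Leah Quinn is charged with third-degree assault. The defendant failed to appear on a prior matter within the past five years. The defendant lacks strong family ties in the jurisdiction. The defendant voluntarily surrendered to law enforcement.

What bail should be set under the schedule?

Base amounts from the schedule: third-degree assault $23,700.
Single charge. Combined base = $23,700.
Voluntary surrender to law enforcement (−$18,500 flat): $23,700 − $18,500 = $5,200.
Prior failure to appear within five years (+$2,250 flat): $5,200 + $2,250 = $7,450.
$7,450 is within the $325,000 maximum.
$7,450 is at or above the $6,500 minimum.

$7,450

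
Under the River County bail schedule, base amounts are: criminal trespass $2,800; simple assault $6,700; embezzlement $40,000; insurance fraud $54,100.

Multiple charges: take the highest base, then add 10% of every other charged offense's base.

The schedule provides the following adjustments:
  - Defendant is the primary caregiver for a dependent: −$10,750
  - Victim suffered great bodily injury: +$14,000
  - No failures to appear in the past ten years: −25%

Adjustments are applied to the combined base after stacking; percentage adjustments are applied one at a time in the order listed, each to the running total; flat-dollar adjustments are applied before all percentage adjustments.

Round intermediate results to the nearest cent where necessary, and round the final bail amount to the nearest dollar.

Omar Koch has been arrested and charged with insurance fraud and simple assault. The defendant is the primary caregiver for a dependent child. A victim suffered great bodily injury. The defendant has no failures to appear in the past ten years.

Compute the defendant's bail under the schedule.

$43,515

Base amounts from the schedule: insurance fraud $54,100; simple assault $6,700.
Stacking rule: highest base plus 10% of each additional charge. Highest is insurance fraud at $54,100. Additional: $6,700 × 10% = $670. Combined base = $54,100 + $670 = $54,770.
Defendant is the primary caregiver for a dependent (−$10,750 flat): $54,770 − $10,750 = $44,020.
Victim suffered great bodily injury (+$14,000 flat): $44,020 + $14,000 = $58,020.
No failures to appear in the past ten years (−25%): $58,020 × 0.75 = $43,515.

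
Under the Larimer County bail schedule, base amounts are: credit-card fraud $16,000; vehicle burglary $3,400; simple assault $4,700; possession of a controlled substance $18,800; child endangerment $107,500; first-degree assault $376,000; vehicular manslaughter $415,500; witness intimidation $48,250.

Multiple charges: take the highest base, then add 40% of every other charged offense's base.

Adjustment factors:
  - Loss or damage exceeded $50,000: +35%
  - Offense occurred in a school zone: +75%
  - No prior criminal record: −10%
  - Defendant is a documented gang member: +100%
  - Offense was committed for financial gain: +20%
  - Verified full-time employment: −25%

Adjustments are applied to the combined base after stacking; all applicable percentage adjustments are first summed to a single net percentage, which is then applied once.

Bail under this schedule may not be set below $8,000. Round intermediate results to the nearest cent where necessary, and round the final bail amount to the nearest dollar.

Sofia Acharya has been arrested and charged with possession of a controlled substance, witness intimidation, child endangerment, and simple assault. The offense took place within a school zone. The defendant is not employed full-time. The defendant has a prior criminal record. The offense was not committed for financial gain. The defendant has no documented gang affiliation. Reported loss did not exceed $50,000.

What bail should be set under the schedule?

$238,350

Base amounts from the schedule: possession of a controlled substance $18,800; witness intimidation $48,250; child endangerment $107,500; simple assault $4,700.
Stacking rule: highest base plus 40% of each additional charge. Highest is child endangerment at $107,500. Additional: $18,800 × 40% = $7,520; $48,250 × 40% = $19,300; $4,700 × 40% = $1,880. Combined base = $107,500 + $28,700 = $136,200.
Offense occurred in a school zone (+75%): $136,200 × 1.75 = $238,350.
$238,350 is at or above the $8,000 minimum.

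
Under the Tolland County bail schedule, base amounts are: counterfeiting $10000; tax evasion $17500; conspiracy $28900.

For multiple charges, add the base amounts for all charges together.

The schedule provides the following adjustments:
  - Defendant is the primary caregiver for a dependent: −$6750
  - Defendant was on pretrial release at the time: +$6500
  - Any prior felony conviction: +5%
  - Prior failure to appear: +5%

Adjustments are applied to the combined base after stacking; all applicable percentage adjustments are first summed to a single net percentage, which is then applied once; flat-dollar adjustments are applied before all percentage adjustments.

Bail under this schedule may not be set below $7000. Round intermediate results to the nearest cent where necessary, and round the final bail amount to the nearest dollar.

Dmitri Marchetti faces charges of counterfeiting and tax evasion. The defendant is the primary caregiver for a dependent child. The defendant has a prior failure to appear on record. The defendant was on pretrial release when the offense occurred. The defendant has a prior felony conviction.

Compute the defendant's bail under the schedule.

Base amounts from the schedule: counterfeiting $10000; tax evasion $17500.
Stacking rule: sum of all bases. $10000 + $17500 = $27500.
Defendant is the primary caregiver for a dependent (−$6750 flat): $27500 − $6750 = $20750.
Defendant was on pretrial release at the time (+$6500 flat): $20750 + $6500 = $27250.
Net percentage adjustment: +5% +5% = +10%. $27250 × 1.1 = $29975.
$29975 is at or above the $7000 minimum.

$29975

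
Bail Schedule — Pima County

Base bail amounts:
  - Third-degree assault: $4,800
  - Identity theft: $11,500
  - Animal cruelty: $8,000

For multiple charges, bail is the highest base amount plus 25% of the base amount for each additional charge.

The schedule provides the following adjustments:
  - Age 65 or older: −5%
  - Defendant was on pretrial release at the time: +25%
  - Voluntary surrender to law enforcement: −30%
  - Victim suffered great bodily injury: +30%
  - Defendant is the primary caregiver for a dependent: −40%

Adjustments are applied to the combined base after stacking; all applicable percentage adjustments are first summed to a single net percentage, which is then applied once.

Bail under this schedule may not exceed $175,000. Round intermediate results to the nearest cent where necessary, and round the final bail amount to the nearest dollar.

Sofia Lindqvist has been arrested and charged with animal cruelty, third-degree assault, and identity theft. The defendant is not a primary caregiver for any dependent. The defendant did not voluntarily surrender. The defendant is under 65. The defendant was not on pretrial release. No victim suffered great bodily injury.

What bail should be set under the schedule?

Base amounts from the schedule: animal cruelty $8,000; third-degree assault $4,800; identity theft $11,500.
Stacking rule: highest base plus 25% of each additional charge. Highest is identity theft at $11,500. Additional: $8,000 × 25% = $2,000; $4,800 × 25% = $1,200. Combined base = $11,500 + $3,200 = $14,700.
No adjustment factors apply to this defendant.
$14,700 is within the $175,000 maximum.

$14,700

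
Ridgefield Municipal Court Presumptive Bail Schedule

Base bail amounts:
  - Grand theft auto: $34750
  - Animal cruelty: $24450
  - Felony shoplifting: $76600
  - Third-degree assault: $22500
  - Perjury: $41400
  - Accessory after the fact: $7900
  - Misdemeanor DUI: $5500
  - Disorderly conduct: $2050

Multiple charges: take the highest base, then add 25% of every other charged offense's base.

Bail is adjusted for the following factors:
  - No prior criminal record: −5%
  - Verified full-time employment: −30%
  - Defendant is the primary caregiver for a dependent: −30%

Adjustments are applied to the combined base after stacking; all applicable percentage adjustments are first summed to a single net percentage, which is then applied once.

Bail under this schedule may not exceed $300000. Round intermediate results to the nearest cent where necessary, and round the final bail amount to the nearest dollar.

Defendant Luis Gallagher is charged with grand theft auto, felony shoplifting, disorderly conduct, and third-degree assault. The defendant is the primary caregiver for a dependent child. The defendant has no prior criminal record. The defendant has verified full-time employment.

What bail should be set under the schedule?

$31999

Base amounts from the schedule: grand theft auto $34750; felony shoplifting $76600; disorderly conduct $2050; third-degree assault $22500.
Stacking rule: highest base plus 25% of each additional charge. Highest is felony shoplifting at $76600. Additional: $34750 × 25% = $8687.50; $2050 × 25% = $512.50; $22500 × 25% = $5625. Combined base = $76600 + $14825 = $91425.
Net percentage adjustment: −5% −30% −30% = −65%. $91425 × 0.35 = $31998.75.
$31998.75 is within the $300000 maximum.
Rounded to the nearest dollar: $31999.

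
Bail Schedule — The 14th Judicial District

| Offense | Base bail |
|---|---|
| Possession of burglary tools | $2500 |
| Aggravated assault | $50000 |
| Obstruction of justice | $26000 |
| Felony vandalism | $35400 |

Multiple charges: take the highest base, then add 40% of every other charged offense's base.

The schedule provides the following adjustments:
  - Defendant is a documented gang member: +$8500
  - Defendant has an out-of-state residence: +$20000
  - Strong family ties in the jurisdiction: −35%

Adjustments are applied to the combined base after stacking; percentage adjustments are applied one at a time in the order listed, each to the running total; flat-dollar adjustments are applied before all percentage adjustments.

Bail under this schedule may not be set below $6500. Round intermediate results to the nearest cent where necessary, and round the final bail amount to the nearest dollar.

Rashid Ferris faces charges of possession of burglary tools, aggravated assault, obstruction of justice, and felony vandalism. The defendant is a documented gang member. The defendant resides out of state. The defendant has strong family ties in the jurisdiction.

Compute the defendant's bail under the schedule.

$67639

Base amounts from the schedule: possession of burglary tools $2500; aggravated assault $50000; obstruction of justice $26000; felony vandalism $35400.
Stacking rule: highest base plus 40% of each additional charge. Highest is aggravated assault at $50000. Additional: $2500 × 40% = $1000; $26000 × 40% = $10400; $35400 × 40% = $14160. Combined base = $50000 + $25560 = $75560.
Defendant is a documented gang member (+$8500 flat): $75560 + $8500 = $84060.
Defendant has an out-of-state residence (+$20000 flat): $84060 + $20000 = $104060.
Strong family ties in the jurisdiction (−35%): $104060 × 0.65 = $67639.
$67639 is at or above the $6500 minimum.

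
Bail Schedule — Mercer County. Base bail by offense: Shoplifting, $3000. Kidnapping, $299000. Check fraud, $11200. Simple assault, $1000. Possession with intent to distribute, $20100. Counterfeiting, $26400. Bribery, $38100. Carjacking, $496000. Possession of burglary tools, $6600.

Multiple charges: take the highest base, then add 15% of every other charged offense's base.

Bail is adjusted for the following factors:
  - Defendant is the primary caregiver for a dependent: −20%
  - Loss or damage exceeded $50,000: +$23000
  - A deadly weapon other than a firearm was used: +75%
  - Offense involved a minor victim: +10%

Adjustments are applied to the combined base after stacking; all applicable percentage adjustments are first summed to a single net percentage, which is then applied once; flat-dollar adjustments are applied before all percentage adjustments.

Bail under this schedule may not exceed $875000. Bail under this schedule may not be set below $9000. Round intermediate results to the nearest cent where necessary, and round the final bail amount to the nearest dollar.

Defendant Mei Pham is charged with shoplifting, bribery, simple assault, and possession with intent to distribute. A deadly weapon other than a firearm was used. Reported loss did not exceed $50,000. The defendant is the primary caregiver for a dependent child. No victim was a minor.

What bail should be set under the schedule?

$64658

Base amounts from the schedule: shoplifting $3000; bribery $38100; simple assault $1000; possession with intent to distribute $20100.
Stacking rule: highest base plus 15% of each additional charge. Highest is bribery at $38100. Additional: $3000 × 15% = $450; $1000 × 15% = $150; $20100 × 15% = $3015. Combined base = $38100 + $3615 = $41715.
Net percentage adjustment: −20% +75% = +55%. $41715 × 1.55 = $64658.25.
$64658.25 is within the $875000 maximum.
$64658.25 is at or above the $9000 minimum.
Rounded to the nearest dollar: $64658.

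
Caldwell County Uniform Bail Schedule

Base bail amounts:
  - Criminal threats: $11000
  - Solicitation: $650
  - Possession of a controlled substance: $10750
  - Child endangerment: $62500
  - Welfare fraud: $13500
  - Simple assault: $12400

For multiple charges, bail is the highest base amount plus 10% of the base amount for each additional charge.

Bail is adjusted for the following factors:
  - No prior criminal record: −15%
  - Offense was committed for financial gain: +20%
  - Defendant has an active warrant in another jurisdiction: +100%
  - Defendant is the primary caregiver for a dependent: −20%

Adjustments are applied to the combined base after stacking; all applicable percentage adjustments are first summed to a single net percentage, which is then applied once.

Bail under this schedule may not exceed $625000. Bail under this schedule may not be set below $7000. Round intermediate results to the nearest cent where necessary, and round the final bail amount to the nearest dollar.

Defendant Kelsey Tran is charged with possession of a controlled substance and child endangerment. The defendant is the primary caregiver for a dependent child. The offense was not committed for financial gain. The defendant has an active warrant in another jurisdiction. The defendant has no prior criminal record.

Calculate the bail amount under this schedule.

$104899

Base amounts from the schedule: possession of a controlled substance $10750; child endangerment $62500.
Stacking rule: highest base plus 10% of each additional charge. Highest is child endangerment at $62500. Additional: $10750 × 10% = $1075. Combined base = $62500 + $1075 = $63575.
Net percentage adjustment: −15% +100% −20% = +65%. $63575 × 1.65 = $104898.75.
$104898.75 is within the $625000 maximum.
$104898.75 is at or above the $7000 minimum.
Rounded to the nearest dollar: $104899.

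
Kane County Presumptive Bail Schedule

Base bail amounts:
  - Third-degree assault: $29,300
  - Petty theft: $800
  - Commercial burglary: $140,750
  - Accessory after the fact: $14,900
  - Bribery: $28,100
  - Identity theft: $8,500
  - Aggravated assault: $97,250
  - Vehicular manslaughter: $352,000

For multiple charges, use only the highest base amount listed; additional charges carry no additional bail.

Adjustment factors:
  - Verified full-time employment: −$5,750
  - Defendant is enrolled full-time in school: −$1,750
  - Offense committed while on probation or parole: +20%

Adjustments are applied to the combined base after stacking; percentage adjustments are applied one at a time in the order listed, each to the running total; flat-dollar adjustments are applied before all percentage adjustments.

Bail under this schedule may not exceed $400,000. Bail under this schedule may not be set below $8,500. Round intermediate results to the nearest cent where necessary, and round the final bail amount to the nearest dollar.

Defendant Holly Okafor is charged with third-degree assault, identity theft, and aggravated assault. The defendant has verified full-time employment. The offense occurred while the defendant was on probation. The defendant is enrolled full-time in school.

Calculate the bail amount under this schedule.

$107,700

Base amounts from the schedule: third-degree assault $29,300; identity theft $8,500; aggravated assault $97,250.
Stacking rule: use the highest base only. Highest is aggravated assault at $97,250. Combined base = $97,250.
Verified full-time employment (−$5,750 flat): $97,250 − $5,750 = $91,500.
Defendant is enrolled full-time in school (−$1,750 flat): $91,500 − $1,750 = $89,750.
Offense committed while on probation or parole (+20%): $89,750 × 1.2 = $107,700.
$107,700 is within the $400,000 maximum.
$107,700 is at or above the $8,500 minimum.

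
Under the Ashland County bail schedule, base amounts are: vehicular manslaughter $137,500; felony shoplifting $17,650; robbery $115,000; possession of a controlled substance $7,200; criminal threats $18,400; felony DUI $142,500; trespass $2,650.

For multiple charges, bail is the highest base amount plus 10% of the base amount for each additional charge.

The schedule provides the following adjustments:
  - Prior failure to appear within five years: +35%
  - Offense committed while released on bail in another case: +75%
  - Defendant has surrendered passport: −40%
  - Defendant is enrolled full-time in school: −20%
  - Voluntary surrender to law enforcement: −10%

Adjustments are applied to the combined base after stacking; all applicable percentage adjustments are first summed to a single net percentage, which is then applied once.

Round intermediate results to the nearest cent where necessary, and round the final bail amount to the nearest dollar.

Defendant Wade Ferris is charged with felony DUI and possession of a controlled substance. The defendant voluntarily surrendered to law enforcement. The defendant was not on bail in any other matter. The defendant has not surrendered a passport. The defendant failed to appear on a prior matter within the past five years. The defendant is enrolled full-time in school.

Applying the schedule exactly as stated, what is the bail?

$150,381

Base amounts from the schedule: felony DUI $142,500; possession of a controlled substance $7,200.
Stacking rule: highest base plus 10% of each additional charge. Highest is felony DUI at $142,500. Additional: $7,200 × 10% = $720. Combined base = $142,500 + $720 = $143,220.
Net percentage adjustment: +35% −20% −10% = +5%. $143,220 × 1.05 = $150,381.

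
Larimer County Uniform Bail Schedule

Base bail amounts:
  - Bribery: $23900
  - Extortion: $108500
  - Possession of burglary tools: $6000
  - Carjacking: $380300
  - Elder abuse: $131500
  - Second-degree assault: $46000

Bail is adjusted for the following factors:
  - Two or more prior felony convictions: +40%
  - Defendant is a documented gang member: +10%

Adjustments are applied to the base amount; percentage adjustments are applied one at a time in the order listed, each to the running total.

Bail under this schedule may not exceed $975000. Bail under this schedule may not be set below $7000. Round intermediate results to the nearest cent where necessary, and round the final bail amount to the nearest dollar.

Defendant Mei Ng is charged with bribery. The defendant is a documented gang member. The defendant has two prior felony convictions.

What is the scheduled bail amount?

Base amounts from the schedule: bribery $23900.
Single charge. Combined base = $23900.
Two or more prior felony convictions (+40%): $23900 × 1.4 = $33460.
Defendant is a documented gang member (+10%): $33460 × 1.1 = $36806.
$36806 is within the $975000 maximum.
$36806 is at or above the $7000 minimum.

$36806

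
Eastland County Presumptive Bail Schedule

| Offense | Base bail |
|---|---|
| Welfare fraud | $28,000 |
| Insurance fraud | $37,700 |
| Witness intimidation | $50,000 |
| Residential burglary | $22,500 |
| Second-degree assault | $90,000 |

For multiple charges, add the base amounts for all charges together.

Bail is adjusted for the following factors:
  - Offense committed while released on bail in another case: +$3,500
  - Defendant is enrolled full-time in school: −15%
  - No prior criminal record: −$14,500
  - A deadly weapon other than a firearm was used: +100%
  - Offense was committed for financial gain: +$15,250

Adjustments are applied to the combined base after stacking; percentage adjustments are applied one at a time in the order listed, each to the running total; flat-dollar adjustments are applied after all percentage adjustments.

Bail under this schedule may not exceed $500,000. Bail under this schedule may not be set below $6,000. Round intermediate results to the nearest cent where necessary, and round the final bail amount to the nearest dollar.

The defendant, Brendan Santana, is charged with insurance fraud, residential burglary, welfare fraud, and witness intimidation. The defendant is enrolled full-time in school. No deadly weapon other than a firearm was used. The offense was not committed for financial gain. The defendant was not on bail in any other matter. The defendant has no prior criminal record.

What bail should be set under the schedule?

Base amounts from the schedule: insurance fraud $37,700; residential burglary $22,500; welfare fraud $28,000; witness intimidation $50,000.
Stacking rule: sum of all bases. $37,700 + $22,500 + $28,000 + $50,000 = $138,200.
Defendant is enrolled full-time in school (−15%): $138,200 × 0.85 = $117,470.
No prior criminal record (−$14,500 flat): $117,470 − $14,500 = $102,970.
$102,970 is within the $500,000 maximum.
$102,970 is at or above the $6,000 minimum.

$102,970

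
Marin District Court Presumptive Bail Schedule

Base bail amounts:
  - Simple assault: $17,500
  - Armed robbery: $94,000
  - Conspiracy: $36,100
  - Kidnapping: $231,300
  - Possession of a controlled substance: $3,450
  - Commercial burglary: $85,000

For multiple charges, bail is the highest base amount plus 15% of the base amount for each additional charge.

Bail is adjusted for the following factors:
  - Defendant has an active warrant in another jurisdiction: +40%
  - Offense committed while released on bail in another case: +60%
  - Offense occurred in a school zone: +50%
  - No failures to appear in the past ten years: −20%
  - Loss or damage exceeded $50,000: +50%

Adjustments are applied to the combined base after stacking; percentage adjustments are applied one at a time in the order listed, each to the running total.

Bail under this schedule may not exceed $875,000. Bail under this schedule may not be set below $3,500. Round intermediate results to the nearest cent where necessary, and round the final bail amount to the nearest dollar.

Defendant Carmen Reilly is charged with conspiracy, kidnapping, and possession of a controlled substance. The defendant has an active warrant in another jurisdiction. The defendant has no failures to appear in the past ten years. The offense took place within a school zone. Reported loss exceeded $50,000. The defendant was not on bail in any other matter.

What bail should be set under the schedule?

$597,826

Base amounts from the schedule: conspiracy $36,100; kidnapping $231,300; possession of a controlled substance $3,450.
Stacking rule: highest base plus 15% of each additional charge. Highest is kidnapping at $231,300. Additional: $36,100 × 15% = $5,415; $3,450 × 15% = $517.50. Combined base = $231,300 + $5,932.50 = $237,232.50.
Defendant has an active warrant in another jurisdiction (+40%): $237,232.50 × 1.4 = $332,125.50.
Offense occurred in a school zone (+50%): $332,125.50 × 1.5 = $498,188.25.
No failures to appear in the past ten years (−20%): $498,188.25 × 0.8 = $398,550.60.
Loss or damage exceeded $50,000 (+50%): $398,550.60 × 1.5 = $597,825.90.
$597,825.90 is within the $875,000 maximum.
$597,825.90 is at or above the $3,500 minimum.
Rounded to the nearest dollar: $597,826.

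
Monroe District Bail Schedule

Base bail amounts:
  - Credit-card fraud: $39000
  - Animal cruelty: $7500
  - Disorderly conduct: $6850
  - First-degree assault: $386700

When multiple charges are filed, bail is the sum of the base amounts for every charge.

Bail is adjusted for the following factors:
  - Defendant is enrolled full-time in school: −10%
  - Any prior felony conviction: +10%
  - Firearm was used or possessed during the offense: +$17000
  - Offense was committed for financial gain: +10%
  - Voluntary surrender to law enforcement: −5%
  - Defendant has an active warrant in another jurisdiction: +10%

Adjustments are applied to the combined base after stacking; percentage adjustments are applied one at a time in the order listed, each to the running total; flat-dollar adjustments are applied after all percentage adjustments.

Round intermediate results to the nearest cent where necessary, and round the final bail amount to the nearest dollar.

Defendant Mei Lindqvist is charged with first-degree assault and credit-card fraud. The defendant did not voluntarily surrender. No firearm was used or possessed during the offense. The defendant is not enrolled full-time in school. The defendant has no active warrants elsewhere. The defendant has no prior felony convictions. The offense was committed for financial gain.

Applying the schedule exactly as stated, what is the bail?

Base amounts from the schedule: first-degree assault $386700; credit-card fraud $39000.
Stacking rule: sum of all bases. $386700 + $39000 = $425700.
Offense was committed for financial gain (+10%): $425700 × 1.1 = $468270.

$468270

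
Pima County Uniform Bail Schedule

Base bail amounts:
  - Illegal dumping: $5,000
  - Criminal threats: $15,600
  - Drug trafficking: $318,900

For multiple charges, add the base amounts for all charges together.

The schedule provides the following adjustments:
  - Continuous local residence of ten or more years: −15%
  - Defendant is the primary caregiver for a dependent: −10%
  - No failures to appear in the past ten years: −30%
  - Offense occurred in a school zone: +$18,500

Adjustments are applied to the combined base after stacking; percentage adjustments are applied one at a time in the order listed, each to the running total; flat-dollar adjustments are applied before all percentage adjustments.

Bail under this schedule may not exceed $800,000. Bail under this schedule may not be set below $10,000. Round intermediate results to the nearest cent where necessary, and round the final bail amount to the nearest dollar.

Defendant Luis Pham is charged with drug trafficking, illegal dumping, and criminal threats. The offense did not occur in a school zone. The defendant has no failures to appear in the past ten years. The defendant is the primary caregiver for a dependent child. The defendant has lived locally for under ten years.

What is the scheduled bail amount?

$213,885

Base amounts from the schedule: drug trafficking $318,900; illegal dumping $5,000; criminal threats $15,600.
Stacking rule: sum of all bases. $318,900 + $5,000 + $15,600 = $339,500.
Defendant is the primary caregiver for a dependent (−10%): $339,500 × 0.9 = $305,550.
No failures to appear in the past ten years (−30%): $305,550 × 0.7 = $213,885.
$213,885 is within the $800,000 maximum.
$213,885 is at or above the $10,000 minimum.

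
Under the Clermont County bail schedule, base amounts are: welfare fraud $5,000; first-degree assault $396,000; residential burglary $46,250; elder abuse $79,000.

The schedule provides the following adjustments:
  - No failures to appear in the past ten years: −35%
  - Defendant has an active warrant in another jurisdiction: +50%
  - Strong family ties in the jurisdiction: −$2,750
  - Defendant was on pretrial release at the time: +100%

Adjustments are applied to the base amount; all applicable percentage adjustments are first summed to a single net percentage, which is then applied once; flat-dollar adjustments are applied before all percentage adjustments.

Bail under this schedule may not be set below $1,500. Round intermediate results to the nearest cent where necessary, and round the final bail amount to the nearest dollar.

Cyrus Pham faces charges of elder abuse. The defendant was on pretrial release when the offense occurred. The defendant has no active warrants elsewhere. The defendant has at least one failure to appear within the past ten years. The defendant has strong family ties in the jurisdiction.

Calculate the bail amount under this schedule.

Base amounts from the schedule: elder abuse $79,000.
Single charge. Combined base = $79,000.
Strong family ties in the jurisdiction (−$2,750 flat): $79,000 − $2,750 = $76,250.
Defendant was on pretrial release at the time (+100%): $76,250 × 2 = $152,500.
$152,500 is at or above the $1,500 minimum.

$152,500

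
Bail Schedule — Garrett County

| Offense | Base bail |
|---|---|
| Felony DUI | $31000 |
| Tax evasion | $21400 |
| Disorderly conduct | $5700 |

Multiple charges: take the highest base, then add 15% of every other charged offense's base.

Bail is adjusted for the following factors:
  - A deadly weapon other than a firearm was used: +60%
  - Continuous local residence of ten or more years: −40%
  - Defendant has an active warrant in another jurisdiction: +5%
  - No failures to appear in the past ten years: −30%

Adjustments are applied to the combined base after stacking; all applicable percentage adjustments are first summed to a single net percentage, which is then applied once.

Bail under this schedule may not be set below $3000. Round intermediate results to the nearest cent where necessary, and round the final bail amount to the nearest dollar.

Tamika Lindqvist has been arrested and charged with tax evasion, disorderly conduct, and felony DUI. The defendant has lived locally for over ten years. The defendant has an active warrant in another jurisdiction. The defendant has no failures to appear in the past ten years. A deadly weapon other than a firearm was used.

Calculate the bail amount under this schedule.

Base amounts from the schedule: tax evasion $21400; disorderly conduct $5700; felony DUI $31000.
Stacking rule: highest base plus 15% of each additional charge. Highest is felony DUI at $31000. Additional: $21400 × 15% = $3210; $5700 × 15% = $855. Combined base = $31000 + $4065 = $35065.
Net percentage adjustment: +60% −40% +5% −30% = −5%. $35065 × 0.95 = $33311.75.
$33311.75 is at or above the $3000 minimum.
Rounded to the nearest dollar: $33312.

$33312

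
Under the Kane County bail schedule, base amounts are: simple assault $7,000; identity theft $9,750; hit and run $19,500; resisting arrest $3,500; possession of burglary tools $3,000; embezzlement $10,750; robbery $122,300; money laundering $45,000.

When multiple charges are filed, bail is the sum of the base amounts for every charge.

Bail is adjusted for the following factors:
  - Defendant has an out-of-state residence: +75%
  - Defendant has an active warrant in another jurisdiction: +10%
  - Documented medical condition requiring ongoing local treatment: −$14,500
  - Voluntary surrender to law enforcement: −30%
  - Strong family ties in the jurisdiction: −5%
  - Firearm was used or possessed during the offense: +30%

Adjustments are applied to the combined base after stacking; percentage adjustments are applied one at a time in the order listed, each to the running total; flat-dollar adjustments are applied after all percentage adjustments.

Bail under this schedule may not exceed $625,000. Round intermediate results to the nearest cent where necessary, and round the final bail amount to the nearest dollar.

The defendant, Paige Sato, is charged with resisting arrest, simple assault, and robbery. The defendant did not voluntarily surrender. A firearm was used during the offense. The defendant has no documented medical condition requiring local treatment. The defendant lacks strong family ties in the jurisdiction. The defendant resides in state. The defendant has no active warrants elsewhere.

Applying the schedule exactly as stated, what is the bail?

$172,640

Base amounts from the schedule: resisting arrest $3,500; simple assault $7,000; robbery $122,300.
Stacking rule: sum of all bases. $3,500 + $7,000 + $122,300 = $132,800.
Firearm was used or possessed during the offense (+30%): $132,800 × 1.3 = $172,640.
$172,640 is within the $625,000 maximum.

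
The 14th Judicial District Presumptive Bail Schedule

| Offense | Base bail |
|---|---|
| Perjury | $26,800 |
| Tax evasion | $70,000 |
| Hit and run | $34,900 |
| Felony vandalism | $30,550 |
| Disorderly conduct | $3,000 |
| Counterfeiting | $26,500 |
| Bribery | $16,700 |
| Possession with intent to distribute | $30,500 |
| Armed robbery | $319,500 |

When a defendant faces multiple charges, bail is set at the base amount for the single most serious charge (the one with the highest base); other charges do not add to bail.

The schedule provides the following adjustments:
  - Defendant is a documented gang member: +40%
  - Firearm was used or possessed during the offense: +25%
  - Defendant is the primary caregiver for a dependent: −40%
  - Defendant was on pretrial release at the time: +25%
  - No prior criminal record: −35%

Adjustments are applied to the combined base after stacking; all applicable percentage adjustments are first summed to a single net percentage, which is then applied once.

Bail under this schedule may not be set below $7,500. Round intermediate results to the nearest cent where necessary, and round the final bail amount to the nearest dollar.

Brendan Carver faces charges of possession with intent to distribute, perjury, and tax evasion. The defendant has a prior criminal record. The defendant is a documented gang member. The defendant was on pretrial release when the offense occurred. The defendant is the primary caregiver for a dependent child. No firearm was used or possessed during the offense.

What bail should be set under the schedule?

$87,500

Base amounts from the schedule: possession with intent to distribute $30,500; perjury $26,800; tax evasion $70,000.
Stacking rule: use the highest base only. Highest is tax evasion at $70,000. Combined base = $70,000.
Net percentage adjustment: +40% −40% +25% = +25%. $70,000 × 1.25 = $87,500.
$87,500 is at or above the $7,500 minimum.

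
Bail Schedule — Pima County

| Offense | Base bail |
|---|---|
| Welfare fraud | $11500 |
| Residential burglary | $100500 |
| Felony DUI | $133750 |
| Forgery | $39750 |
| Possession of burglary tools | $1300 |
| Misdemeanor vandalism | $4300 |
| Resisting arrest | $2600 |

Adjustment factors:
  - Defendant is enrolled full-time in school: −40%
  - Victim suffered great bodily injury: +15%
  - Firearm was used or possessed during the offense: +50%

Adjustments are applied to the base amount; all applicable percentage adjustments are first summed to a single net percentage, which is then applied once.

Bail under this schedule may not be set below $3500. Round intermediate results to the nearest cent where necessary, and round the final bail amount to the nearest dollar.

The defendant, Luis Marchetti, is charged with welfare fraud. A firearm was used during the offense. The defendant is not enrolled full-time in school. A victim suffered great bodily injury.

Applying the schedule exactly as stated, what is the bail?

Base amounts from the schedule: welfare fraud $11500.
Single charge. Combined base = $11500.
Net percentage adjustment: +15% +50% = +65%. $11500 × 1.65 = $18975.
$18975 is at or above the $3500 minimum.

$18975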